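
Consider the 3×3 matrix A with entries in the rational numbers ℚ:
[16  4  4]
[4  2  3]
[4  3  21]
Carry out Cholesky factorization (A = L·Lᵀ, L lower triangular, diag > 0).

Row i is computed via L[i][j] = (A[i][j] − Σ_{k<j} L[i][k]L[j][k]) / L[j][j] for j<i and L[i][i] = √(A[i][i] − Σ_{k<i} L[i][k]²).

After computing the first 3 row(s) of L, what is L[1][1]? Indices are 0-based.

L[1][1] = 1

Step 1: L[0][0] = √(16) = 4.
  L[1][0] = (4) / L[0][0] = 1.
Step 2: L[1][1] = √(1) = 1.
  L[2][0] = (4) / L[0][0] = 1.
  L[2][1] = (2) / L[1][1] = 2.
Step 3: L[2][2] = √(16) = 4.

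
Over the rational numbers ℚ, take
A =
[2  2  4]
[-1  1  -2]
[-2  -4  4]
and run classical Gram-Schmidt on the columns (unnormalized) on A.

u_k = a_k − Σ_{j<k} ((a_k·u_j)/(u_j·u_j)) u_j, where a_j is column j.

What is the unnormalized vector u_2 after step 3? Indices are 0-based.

Step 1: u_0 = a_0 = (2, -1, -2).
Step 2: u_1 = a_1 − (11/9)·u_0 = (-4/9, 20/9, -14/9).
Step 3: u_2 = a_2 − (2/9)·u_0 − (-28/17)·u_1 = (48/17, 32/17, 32/17).

u_2 = (48/17, 32/17, 32/17)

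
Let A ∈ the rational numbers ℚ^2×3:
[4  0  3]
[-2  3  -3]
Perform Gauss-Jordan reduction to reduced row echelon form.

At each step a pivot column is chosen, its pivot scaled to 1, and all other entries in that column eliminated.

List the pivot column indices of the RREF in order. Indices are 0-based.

pivot columns: 0, 1

pivot(0,0)=4: scale R0 → (1, 0, 3/4)
  clear (1,0): R1 −= (-2)R0 → (0, 3, -3/2)
pivot(1,1)=3: scale R1 → (0, 1, -1/2)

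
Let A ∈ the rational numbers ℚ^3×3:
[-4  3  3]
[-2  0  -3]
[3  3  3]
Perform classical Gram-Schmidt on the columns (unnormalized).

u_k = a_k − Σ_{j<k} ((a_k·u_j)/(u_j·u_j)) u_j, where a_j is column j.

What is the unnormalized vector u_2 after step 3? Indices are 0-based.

u_2 = (14/19, -49/19, -14/19)

Step 1: u_0 = a_0 = (-4, -2, 3).
Step 2: u_1 = a_1 − (-3/29)·u_0 = (75/29, -6/29, 96/29).
Step 3: u_2 = a_2 − (3/29)·u_0 − (59/57)·u_1 = (14/19, -49/19, -14/19).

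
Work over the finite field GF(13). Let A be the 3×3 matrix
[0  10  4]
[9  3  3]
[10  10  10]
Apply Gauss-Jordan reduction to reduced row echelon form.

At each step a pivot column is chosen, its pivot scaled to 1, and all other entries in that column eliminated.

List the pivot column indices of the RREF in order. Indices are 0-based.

pivot columns: 0, 1, 2

pivot(0,0): swap R0↔R1
pivot(0,0)=9: scale R0 → (1, 9, 9)
  clear (2,0): R2 −= (10)R0 → (0, 11, 11)
pivot(1,1)=10: scale R1 → (0, 1, 3)
  clear (0,1): R0 −= (9)R1 → (1, 0, 8)
  clear (2,1): R2 −= (11)R1 → (0, 0, 4)
pivot(2,2)=4: scale R2 → (0, 0, 1)
  clear (0,2): R0 −= (8)R2 → (1, 0, 0)
  clear (1,2): R1 −= (3)R2 → (0, 1, 0)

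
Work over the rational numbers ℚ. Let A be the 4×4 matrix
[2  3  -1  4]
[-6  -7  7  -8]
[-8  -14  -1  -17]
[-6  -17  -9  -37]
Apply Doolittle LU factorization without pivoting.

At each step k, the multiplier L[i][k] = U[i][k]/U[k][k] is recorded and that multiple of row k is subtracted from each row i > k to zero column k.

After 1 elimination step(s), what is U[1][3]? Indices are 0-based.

Step 1: pivot at (0,0) is 2.
  row1 ← row1 − (-3)·row0  ⇒  L[1][0]=-3, U row1=(0, 2, 4, 4)
  row2 ← row2 − (-4)·row0  ⇒  L[2][0]=-4, U row2=(0, -2, -5, -1)
  row3 ← row3 − (-3)·row0  ⇒  L[3][0]=-3, U row3=(0, -8, -12, -25)

U[1][3] = 4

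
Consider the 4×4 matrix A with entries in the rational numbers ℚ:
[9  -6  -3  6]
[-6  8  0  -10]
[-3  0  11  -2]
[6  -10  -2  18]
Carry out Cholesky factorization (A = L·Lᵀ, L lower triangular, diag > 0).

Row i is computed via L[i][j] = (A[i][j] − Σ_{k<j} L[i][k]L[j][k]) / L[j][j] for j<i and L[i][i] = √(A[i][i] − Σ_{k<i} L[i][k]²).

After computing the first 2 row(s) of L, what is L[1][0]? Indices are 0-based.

L[1][0] = -2

Step 1: L[0][0] = √(9) = 3.
  L[1][0] = (-6) / L[0][0] = -2.
Step 2: L[1][1] = √(4) = 2.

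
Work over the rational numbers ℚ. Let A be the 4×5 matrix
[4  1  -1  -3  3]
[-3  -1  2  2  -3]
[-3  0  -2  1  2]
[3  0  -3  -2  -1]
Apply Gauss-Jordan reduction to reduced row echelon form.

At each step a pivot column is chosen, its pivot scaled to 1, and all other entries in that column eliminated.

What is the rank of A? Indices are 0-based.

rank = 4

pivot(0,0)=4: scale R0 → (1, 1/4, -1/4, -3/4, 3/4)
  clear (1,0): R1 −= (-3)R0 → (0, -1/4, 5/4, -1/4, -3/4)
  clear (2,0): R2 −= (-3)R0 → (0, 3/4, -11/4, -5/4, 17/4)
  clear (3,0): R3 −= (3)R0 → (0, -3/4, -9/4, 1/4, -13/4)
pivot(1,1)=-1/4: scale R1 → (0, 1, -5, 1, 3)
  clear (0,1): R0 −= (1/4)R1 → (1, 0, 1, -1, 0)
  clear (2,1): R2 −= (3/4)R1 → (0, 0, 1, -2, 2)
  clear (3,1): R3 −= (-3/4)R1 → (0, 0, -6, 1, -1)
pivot(2,2)=1: scale R2 → (0, 0, 1, -2, 2)
  clear (0,2): R0 −= (1)R2 → (1, 0, 0, 1, -2)
  clear (1,2): R1 −= (-5)R2 → (0, 1, 0, -9, 13)
  clear (3,2): R3 −= (-6)R2 → (0, 0, 0, -11, 11)
pivot(3,3)=-11: scale R3 → (0, 0, 0, 1, -1)
  clear (0,3): R0 −= (1)R3 → (1, 0, 0, 0, -1)
  clear (1,3): R1 −= (-9)R3 → (0, 1, 0, 0, 4)
  clear (2,3): R2 −= (-2)R3 → (0, 0, 1, 0, 0)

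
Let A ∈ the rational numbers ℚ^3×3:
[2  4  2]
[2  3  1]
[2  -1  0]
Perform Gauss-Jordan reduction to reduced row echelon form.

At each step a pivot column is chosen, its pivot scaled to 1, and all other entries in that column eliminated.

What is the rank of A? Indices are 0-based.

rank = 3

[1] R0 /= 2  ⇒  (1, 2, 1)
     R1 -= 2·R0  ⇒  (0, -1, -1)
     R2 -= 2·R0  ⇒  (0, -5, -2)
[2] R1 /= -1  ⇒  (0, 1, 1)
     R0 -= 2·R1  ⇒  (1, 0, -1)
     R2 -= -5·R1  ⇒  (0, 0, 3)
[3] R2 /= 3  ⇒  (0, 0, 1)
     R0 -= -1·R2  ⇒  (1, 0, 0)
     R1 -= 1·R2  ⇒  (0, 1, 0)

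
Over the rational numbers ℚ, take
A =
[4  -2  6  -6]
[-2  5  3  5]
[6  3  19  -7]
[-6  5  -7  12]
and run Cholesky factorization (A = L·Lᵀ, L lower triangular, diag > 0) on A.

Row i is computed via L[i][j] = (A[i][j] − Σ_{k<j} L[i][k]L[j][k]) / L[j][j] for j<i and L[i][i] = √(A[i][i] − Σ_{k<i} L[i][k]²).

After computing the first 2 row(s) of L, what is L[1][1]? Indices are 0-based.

Step 1: L[0][0] = √(4) = 2.
  L[1][0] = (-2) / L[0][0] = -1.
Step 2: L[1][1] = √(4) = 2.

L[1][1] = 2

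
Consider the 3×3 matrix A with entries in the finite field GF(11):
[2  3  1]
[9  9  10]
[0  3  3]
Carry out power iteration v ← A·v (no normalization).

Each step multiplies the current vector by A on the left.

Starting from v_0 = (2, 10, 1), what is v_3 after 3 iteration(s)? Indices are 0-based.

v_0 = (2, 10, 1).
v_1 = A·v_0 = (2, 8, 0).
v_2 = A·v_1 = (6, 2, 2).
v_3 = A·v_2 = (9, 4, 1).

v_3 = (9, 4, 1)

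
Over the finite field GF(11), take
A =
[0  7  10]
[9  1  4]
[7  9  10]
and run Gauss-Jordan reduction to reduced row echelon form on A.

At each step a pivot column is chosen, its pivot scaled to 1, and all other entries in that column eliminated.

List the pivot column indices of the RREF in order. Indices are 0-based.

pivot columns: 0, 1, 2

[1] R0 <-> R1
[1] R0 /= 9  ⇒  (1, 5, 9)
     R2 -= 7·R0  ⇒  (0, 7, 2)
[2] R1 /= 7  ⇒  (0, 1, 3)
     R0 -= 5·R1  ⇒  (1, 0, 5)
     R2 -= 7·R1  ⇒  (0, 0, 3)
[3] R2 /= 3  ⇒  (0, 0, 1)
     R0 -= 5·R2  ⇒  (1, 0, 0)
     R1 -= 3·R2  ⇒  (0, 1, 0)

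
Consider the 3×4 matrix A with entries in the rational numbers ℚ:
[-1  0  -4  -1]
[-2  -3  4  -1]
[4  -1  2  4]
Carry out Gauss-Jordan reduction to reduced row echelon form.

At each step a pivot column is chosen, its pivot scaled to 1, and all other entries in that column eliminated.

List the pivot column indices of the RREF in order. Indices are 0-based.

[1] R0 /= -1  ⇒  (1, 0, 4, 1)
     R1 -= -2·R0  ⇒  (0, -3, 12, 1)
     R2 -= 4·R0  ⇒  (0, -1, -14, 0)
[2] R1 /= -3  ⇒  (0, 1, -4, -1/3)
     R2 -= -1·R1  ⇒  (0, 0, -18, -1/3)
[3] R2 /= -18  ⇒  (0, 0, 1, 1/54)
     R0 -= 4·R2  ⇒  (1, 0, 0, 25/27)
     R1 -= -4·R2  ⇒  (0, 1, 0, -7/27)

pivot columns: 0, 1, 2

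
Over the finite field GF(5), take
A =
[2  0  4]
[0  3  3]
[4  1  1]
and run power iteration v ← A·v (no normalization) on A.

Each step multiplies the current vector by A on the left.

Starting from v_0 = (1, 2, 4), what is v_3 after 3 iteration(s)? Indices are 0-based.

v_0 = (1, 2, 4).
v_1 = A·v_0 = (3, 3, 0).
v_2 = A·v_1 = (1, 4, 0).
v_3 = A·v_2 = (2, 2, 3).

v_3 = (2, 2, 3)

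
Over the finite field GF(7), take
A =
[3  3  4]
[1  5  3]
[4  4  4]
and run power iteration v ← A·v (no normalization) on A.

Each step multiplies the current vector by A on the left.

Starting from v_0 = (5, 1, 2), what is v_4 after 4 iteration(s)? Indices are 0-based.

v_4 = (6, 6, 6)

v_0 = (5, 1, 2).
v_1 = A·v_0 = (5, 2, 4).
v_2 = A·v_1 = (2, 6, 2).
v_3 = A·v_2 = (4, 3, 5).
v_4 = A·v_3 = (6, 6, 6).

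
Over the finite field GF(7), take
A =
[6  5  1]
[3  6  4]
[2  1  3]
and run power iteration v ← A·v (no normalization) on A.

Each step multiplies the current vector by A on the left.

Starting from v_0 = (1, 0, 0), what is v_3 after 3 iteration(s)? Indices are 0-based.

v_3 = (6, 3, 3)

v_0 = (1, 0, 0).
v_1 = A·v_0 = (6, 3, 2).
v_2 = A·v_1 = (4, 2, 0).
v_3 = A·v_2 = (6, 3, 3).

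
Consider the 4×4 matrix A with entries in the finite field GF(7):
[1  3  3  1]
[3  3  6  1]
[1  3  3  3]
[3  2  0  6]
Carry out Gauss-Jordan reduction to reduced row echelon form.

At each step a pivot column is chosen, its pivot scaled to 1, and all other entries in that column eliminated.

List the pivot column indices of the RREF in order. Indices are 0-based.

pivot columns: 0, 1, 2, 3

step 1: normalize row 0 (÷1) = (1, 3, 3, 1)
  row 1: subtract 3×row0 = (0, 1, 4, 5)
  row 2: subtract 1×row0 = (0, 0, 0, 2)
  row 3: subtract 3×row0 = (0, 0, 5, 3)
step 2: normalize row 1 (÷1) = (0, 1, 4, 5)
  row 0: subtract 3×row1 = (1, 0, 5, 0)
step 3: exchange rows 2,3
step 3: normalize row 2 (÷5) = (0, 0, 1, 2)
  row 0: subtract 5×row2 = (1, 0, 0, 4)
  row 1: subtract 4×row2 = (0, 1, 0, 4)
step 4: normalize row 3 (÷2) = (0, 0, 0, 1)
  row 0: subtract 4×row3 = (1, 0, 0, 0)
  row 1: subtract 4×row3 = (0, 1, 0, 0)
  row 2: subtract 2×row3 = (0, 0, 1, 0)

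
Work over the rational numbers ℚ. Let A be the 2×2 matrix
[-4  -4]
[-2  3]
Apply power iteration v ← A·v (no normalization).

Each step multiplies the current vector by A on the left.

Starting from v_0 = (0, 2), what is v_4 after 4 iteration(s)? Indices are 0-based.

v_4 = (328, 594)

v_0 = (0, 2).
v_1 = A·v_0 = (-8, 6).
v_2 = A·v_1 = (8, 34).
v_3 = A·v_2 = (-168, 86).
v_4 = A·v_3 = (328, 594).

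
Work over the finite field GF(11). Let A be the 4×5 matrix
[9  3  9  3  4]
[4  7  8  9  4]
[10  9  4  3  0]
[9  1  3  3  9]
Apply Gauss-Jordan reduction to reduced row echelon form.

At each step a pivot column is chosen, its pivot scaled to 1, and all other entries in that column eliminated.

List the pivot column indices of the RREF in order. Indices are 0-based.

step 1: normalize row 0 (÷9) = (1, 4, 1, 4, 9)
  row 1: subtract 4×row0 = (0, 2, 4, 4, 1)
  row 2: subtract 10×row0 = (0, 2, 5, 7, 9)
  row 3: subtract 9×row0 = (0, 9, 5, 0, 5)
step 2: normalize row 1 (÷2) = (0, 1, 2, 2, 6)
  row 0: subtract 4×row1 = (1, 0, 4, 7, 7)
  row 2: subtract 2×row1 = (0, 0, 1, 3, 8)
  row 3: subtract 9×row1 = (0, 0, 9, 4, 6)
step 3: normalize row 2 (÷1) = (0, 0, 1, 3, 8)
  row 0: subtract 4×row2 = (1, 0, 0, 6, 8)
  row 1: subtract 2×row2 = (0, 1, 0, 7, 1)
  row 3: subtract 9×row2 = (0, 0, 0, 10, 0)
step 4: normalize row 3 (÷10) = (0, 0, 0, 1, 0)
  row 0: subtract 6×row3 = (1, 0, 0, 0, 8)
  row 1: subtract 7×row3 = (0, 1, 0, 0, 1)
  row 2: subtract 3×row3 = (0, 0, 1, 0, 8)

pivot columns: 0, 1, 2, 3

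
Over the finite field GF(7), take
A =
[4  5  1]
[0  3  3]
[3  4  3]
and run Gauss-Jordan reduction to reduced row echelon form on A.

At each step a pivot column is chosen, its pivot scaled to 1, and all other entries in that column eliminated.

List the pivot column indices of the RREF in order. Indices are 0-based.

pivot columns: 0, 1, 2

step 1: normalize row 0 (÷4) = (1, 3, 2)
  row 2: subtract 3×row0 = (0, 2, 4)
step 2: normalize row 1 (÷3) = (0, 1, 1)
  row 0: subtract 3×row1 = (1, 0, 6)
  row 2: subtract 2×row1 = (0, 0, 2)
step 3: normalize row 2 (÷2) = (0, 0, 1)
  row 0: subtract 6×row2 = (1, 0, 0)
  row 1: subtract 1×row2 = (0, 1, 0)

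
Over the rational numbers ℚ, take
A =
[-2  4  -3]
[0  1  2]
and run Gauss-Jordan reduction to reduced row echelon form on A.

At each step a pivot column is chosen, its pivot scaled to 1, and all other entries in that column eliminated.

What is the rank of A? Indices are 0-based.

rank = 2

step 1: normalize row 0 (÷-2) = (1, -2, 3/2)
step 2: normalize row 1 (÷1) = (0, 1, 2)
  row 0: subtract -2×row1 = (1, 0, 11/2)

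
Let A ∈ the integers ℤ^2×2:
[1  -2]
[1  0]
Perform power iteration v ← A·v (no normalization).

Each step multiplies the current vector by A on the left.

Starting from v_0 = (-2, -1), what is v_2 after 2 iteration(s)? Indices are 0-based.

v_0 = (-2, -1).
v_1 = A·v_0 = (0, -2).
v_2 = A·v_1 = (4, 0).

v_2 = (4, 0)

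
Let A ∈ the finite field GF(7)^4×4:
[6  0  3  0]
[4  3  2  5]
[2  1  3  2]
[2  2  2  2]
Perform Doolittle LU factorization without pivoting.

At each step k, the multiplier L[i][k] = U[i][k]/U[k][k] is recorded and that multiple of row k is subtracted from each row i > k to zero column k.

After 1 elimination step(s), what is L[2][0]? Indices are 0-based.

k=0: U[0][0]=6
  eliminate (1,0): mult=3, new row 1: (0, 3, 0, 5); set L[1][0]=3
  eliminate (2,0): mult=5, new row 2: (0, 1, 2, 2); set L[2][0]=5
  eliminate (3,0): mult=5, new row 3: (0, 2, 1, 2); set L[3][0]=5

L[2][0] = 5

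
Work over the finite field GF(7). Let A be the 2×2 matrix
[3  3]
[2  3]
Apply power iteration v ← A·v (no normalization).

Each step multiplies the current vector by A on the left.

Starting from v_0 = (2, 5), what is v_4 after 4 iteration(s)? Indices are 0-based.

v_4 = (5, 6)

v_0 = (2, 5).
v_1 = A·v_0 = (0, 5).
v_2 = A·v_1 = (1, 1).
v_3 = A·v_2 = (6, 5).
v_4 = A·v_3 = (5, 6).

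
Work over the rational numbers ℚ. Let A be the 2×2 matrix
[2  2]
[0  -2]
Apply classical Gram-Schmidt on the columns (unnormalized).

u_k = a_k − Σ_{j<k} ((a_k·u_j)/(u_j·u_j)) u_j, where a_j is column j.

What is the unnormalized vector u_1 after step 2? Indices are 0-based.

u_1 = (0, -2)

Step 1: u_0 = a_0 = (2, 0).
Step 2: u_1 = a_1 − (1)·u_0 = (0, -2).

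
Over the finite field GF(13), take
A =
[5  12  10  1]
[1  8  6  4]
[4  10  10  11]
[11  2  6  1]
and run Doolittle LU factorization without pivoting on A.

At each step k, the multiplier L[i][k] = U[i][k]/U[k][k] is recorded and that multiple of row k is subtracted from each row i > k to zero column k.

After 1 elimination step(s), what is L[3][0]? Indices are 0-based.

[col 0] pivot 5
  R1 -= 8*R0 → (0, 3, 4, 9)  (L[1][0] := 8)
  R2 -= 6*R0 → (0, 3, 2, 5)  (L[2][0] := 6)
  R3 -= 10*R0 → (0, 12, 10, 4)  (L[3][0] := 10)

L[3][0] = 10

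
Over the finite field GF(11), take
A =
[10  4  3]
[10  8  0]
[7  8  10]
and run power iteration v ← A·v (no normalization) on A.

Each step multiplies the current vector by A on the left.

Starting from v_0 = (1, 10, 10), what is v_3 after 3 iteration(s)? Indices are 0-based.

v_3 = (4, 0, 3)

v_0 = (1, 10, 10).
v_1 = A·v_0 = (3, 2, 0).
v_2 = A·v_1 = (5, 2, 4).
v_3 = A·v_2 = (4, 0, 3).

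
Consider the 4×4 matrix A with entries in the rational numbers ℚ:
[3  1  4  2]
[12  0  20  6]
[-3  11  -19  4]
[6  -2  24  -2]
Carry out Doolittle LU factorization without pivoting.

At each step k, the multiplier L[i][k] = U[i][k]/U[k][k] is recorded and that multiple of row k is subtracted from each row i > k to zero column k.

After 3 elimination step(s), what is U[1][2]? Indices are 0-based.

[col 0] pivot 3
  R1 -= 4*R0 → (0, -4, 4, -2)  (L[1][0] := 4)
  R2 -= -1*R0 → (0, 12, -15, 6)  (L[2][0] := -1)
  R3 -= 2*R0 → (0, -4, 16, -6)  (L[3][0] := 2)
[col 1] pivot -4
  R2 -= -3*R1 → (0, 0, -3, 0)  (L[2][1] := -3)
  R3 -= 1*R1 → (0, 0, 12, -4)  (L[3][1] := 1)
[col 2] pivot -3
  R3 -= -4*R2 → (0, 0, 0, -4)  (L[3][2] := -4)

U[1][2] = 4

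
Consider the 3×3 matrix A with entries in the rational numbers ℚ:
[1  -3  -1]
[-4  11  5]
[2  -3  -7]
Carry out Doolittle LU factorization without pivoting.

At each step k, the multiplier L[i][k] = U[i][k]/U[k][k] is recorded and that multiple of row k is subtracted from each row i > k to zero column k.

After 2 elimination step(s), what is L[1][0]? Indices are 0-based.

L[1][0] = -4

[col 0] pivot 1
  R1 -= -4*R0 → (0, -1, 1)  (L[1][0] := -4)
  R2 -= 2*R0 → (0, 3, -5)  (L[2][0] := 2)
[col 1] pivot -1
  R2 -= -3*R1 → (0, 0, -2)  (L[2][1] := -3)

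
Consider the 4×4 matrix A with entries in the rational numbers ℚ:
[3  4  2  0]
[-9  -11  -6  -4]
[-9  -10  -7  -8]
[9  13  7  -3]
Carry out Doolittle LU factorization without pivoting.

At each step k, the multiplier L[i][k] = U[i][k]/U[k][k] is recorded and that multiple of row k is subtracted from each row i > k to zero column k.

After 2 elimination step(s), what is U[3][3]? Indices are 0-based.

U[3][3] = 1

Step 1: pivot at (0,0) is 3.
  row1 ← row1 − (-3)·row0  ⇒  L[1][0]=-3, U row1=(0, 1, 0, -4)
  row2 ← row2 − (-3)·row0  ⇒  L[2][0]=-3, U row2=(0, 2, -1, -8)
  row3 ← row3 − (3)·row0  ⇒  L[3][0]=3, U row3=(0, 1, 1, -3)
Step 2: pivot at (1,1) is 1.
  row2 ← row2 − (2)·row1  ⇒  L[2][1]=2, U row2=(0, 0, -1, 0)
  row3 ← row3 − (1)·row1  ⇒  L[3][1]=1, U row3=(0, 0, 1, 1)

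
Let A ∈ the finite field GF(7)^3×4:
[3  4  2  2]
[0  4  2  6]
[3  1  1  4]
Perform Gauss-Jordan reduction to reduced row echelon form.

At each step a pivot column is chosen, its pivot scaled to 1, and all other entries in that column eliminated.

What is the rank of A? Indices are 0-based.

step 1: normalize row 0 (÷3) = (1, 6, 3, 3)
  row 2: subtract 3×row0 = (0, 4, 6, 2)
step 2: normalize row 1 (÷4) = (0, 1, 4, 5)
  row 0: subtract 6×row1 = (1, 0, 0, 1)
  row 2: subtract 4×row1 = (0, 0, 4, 3)
step 3: normalize row 2 (÷4) = (0, 0, 1, 6)
  row 1: subtract 4×row2 = (0, 1, 0, 2)

rank = 3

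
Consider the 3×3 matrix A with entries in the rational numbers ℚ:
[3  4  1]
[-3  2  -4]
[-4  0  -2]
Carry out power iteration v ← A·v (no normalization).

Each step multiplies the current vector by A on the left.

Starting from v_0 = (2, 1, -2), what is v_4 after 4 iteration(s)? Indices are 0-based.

v_0 = (2, 1, -2).
v_1 = A·v_0 = (8, 4, -4).
v_2 = A·v_1 = (36, 0, -24).
v_3 = A·v_2 = (84, -12, -96).
v_4 = A·v_3 = (108, 108, -144).

v_4 = (108, 108, -144)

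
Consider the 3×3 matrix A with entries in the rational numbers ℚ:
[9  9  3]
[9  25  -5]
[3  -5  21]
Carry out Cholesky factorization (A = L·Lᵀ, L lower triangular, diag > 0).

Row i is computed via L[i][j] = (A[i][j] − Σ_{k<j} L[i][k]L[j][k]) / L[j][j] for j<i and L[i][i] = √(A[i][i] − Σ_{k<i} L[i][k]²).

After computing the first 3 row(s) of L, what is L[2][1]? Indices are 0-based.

L[2][1] = -2

Step 1: L[0][0] = √(9) = 3.
  L[1][0] = (9) / L[0][0] = 3.
Step 2: L[1][1] = √(16) = 4.
  L[2][0] = (3) / L[0][0] = 1.
  L[2][1] = (-8) / L[1][1] = -2.
Step 3: L[2][2] = √(16) = 4.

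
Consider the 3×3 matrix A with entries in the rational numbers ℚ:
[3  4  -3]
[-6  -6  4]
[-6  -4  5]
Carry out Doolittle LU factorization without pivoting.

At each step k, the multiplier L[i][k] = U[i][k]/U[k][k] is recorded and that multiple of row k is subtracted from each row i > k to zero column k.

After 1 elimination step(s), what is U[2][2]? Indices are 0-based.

Step 1: pivot at (0,0) is 3.
  row1 ← row1 − (-2)·row0  ⇒  L[1][0]=-2, U row1=(0, 2, -2)
  row2 ← row2 − (-2)·row0  ⇒  L[2][0]=-2, U row2=(0, 4, -1)

U[2][2] = -1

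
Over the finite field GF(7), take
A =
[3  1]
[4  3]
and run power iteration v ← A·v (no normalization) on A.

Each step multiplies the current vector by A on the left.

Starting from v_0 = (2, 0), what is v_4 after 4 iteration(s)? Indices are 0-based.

v_4 = (3, 2)

v_0 = (2, 0).
v_1 = A·v_0 = (6, 1).
v_2 = A·v_1 = (5, 6).
v_3 = A·v_2 = (0, 3).
v_4 = A·v_3 = (3, 2).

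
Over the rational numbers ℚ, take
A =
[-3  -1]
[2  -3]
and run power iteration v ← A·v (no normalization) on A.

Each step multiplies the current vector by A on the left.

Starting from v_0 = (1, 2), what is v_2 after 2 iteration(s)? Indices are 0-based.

v_0 = (1, 2).
v_1 = A·v_0 = (-5, -4).
v_2 = A·v_1 = (19, 2).

v_2 = (19, 2)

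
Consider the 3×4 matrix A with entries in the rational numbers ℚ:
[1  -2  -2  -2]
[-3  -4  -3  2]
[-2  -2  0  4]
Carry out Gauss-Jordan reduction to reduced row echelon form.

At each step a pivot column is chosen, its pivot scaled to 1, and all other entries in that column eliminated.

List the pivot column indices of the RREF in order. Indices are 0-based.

step 1: normalize row 0 (÷1) = (1, -2, -2, -2)
  row 1: subtract -3×row0 = (0, -10, -9, -4)
  row 2: subtract -2×row0 = (0, -6, -4, 0)
step 2: normalize row 1 (÷-10) = (0, 1, 9/10, 2/5)
  row 0: subtract -2×row1 = (1, 0, -1/5, -6/5)
  row 2: subtract -6×row1 = (0, 0, 7/5, 12/5)
step 3: normalize row 2 (÷7/5) = (0, 0, 1, 12/7)
  row 0: subtract -1/5×row2 = (1, 0, 0, -6/7)
  row 1: subtract 9/10×row2 = (0, 1, 0, -8/7)

pivot columns: 0, 1, 2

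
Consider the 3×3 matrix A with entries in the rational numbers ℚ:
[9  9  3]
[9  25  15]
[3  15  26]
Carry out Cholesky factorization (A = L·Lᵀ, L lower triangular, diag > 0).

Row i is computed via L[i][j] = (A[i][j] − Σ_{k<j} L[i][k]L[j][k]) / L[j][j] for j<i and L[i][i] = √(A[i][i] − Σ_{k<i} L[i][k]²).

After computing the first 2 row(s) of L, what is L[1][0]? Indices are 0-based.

Step 1: L[0][0] = √(9) = 3.
  L[1][0] = (9) / L[0][0] = 3.
Step 2: L[1][1] = √(16) = 4.

L[1][0] = 3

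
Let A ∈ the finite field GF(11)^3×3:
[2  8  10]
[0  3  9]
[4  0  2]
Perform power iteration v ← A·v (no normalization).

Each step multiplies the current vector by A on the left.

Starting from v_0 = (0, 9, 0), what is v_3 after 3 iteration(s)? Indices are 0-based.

v_0 = (0, 9, 0).
v_1 = A·v_0 = (6, 5, 0).
v_2 = A·v_1 = (8, 4, 2).
v_3 = A·v_2 = (2, 8, 3).

v_3 = (2, 8, 3)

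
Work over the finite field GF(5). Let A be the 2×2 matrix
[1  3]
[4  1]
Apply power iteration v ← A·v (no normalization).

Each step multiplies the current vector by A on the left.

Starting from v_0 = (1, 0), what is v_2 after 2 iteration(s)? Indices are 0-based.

v_2 = (3, 3)

v_0 = (1, 0).
v_1 = A·v_0 = (1, 4).
v_2 = A·v_1 = (3, 3).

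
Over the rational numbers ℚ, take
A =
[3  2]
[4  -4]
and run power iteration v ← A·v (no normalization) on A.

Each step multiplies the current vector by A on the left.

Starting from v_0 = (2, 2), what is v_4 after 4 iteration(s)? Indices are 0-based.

v_0 = (2, 2).
v_1 = A·v_0 = (10, 0).
v_2 = A·v_1 = (30, 40).
v_3 = A·v_2 = (170, -40).
v_4 = A·v_3 = (430, 840).

v_4 = (430, 840)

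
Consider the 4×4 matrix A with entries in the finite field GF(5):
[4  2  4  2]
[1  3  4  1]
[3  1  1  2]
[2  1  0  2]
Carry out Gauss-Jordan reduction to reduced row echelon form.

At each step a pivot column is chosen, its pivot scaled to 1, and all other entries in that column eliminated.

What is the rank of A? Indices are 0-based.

rank = 4

pivot(0,0)=4: scale R0 → (1, 3, 1, 3)
  clear (1,0): R1 −= (1)R0 → (0, 0, 3, 3)
  clear (2,0): R2 −= (3)R0 → (0, 2, 3, 3)
  clear (3,0): R3 −= (2)R0 → (0, 0, 3, 1)
pivot(1,1): swap R1↔R2
pivot(1,1)=2: scale R1 → (0, 1, 4, 4)
  clear (0,1): R0 −= (3)R1 → (1, 0, 4, 1)
pivot(2,2)=3: scale R2 → (0, 0, 1, 1)
  clear (0,2): R0 −= (4)R2 → (1, 0, 0, 2)
  clear (1,2): R1 −= (4)R2 → (0, 1, 0, 0)
  clear (3,2): R3 −= (3)R2 → (0, 0, 0, 3)
pivot(3,3)=3: scale R3 → (0, 0, 0, 1)
  clear (0,3): R0 −= (2)R3 → (1, 0, 0, 0)
  clear (2,3): R2 −= (1)R3 → (0, 0, 1, 0)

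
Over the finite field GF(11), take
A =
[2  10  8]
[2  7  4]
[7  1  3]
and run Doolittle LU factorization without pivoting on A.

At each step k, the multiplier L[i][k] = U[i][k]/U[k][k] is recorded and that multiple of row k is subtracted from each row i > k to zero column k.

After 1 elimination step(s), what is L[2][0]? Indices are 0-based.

L[2][0] = 9

[col 0] pivot 2
  R1 -= 1*R0 → (0, 8, 7)  (L[1][0] := 1)
  R2 -= 9*R0 → (0, 10, 8)  (L[2][0] := 9)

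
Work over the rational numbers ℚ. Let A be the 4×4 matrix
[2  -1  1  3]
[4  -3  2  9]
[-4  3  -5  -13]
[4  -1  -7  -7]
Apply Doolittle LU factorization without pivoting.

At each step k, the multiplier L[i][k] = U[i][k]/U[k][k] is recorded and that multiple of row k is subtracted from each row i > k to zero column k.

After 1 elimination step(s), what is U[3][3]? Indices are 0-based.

U[3][3] = -13

k=0: U[0][0]=2
  eliminate (1,0): mult=2, new row 1: (0, -1, 0, 3); set L[1][0]=2
  eliminate (2,0): mult=-2, new row 2: (0, 1, -3, -7); set L[2][0]=-2
  eliminate (3,0): mult=2, new row 3: (0, 1, -9, -13); set L[3][0]=2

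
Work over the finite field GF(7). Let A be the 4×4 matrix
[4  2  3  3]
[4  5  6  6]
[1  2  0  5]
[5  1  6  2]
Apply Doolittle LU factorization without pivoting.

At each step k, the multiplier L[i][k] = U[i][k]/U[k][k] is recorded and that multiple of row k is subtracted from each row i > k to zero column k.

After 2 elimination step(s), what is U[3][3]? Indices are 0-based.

[col 0] pivot 4
  R1 -= 1*R0 → (0, 3, 3, 3)  (L[1][0] := 1)
  R2 -= 2*R0 → (0, 5, 1, 6)  (L[2][0] := 2)
  R3 -= 3*R0 → (0, 2, 4, 0)  (L[3][0] := 3)
[col 1] pivot 3
  R2 -= 4*R1 → (0, 0, 3, 1)  (L[2][1] := 4)
  R3 -= 3*R1 → (0, 0, 2, 5)  (L[3][1] := 3)

U[3][3] = 5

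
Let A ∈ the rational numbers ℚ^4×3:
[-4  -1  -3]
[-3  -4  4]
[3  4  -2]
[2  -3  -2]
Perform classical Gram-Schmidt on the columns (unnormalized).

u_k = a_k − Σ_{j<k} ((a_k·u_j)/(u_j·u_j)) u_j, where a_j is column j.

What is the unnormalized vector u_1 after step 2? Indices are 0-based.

Step 1: u_0 = a_0 = (-4, -3, 3, 2).
Step 2: u_1 = a_1 − (11/19)·u_0 = (25/19, -43/19, 43/19, -79/19).

u_1 = (25/19, -43/19, 43/19, -79/19)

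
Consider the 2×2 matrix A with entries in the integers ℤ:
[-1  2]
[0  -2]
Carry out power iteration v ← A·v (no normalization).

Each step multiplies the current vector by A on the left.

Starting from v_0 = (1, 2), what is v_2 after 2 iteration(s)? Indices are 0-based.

v_2 = (-11, 8)

v_0 = (1, 2).
v_1 = A·v_0 = (3, -4).
v_2 = A·v_1 = (-11, 8).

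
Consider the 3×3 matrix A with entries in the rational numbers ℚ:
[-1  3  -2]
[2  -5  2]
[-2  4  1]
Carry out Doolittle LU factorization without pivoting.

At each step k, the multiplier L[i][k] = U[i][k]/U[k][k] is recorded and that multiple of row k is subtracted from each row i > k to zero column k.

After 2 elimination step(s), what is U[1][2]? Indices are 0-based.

U[1][2] = -2

Step 1: pivot at (0,0) is -1.
  row1 ← row1 − (-2)·row0  ⇒  L[1][0]=-2, U row1=(0, 1, -2)
  row2 ← row2 − (2)·row0  ⇒  L[2][0]=2, U row2=(0, -2, 5)
Step 2: pivot at (1,1) is 1.
  row2 ← row2 − (-2)·row1  ⇒  L[2][1]=-2, U row2=(0, 0, 1)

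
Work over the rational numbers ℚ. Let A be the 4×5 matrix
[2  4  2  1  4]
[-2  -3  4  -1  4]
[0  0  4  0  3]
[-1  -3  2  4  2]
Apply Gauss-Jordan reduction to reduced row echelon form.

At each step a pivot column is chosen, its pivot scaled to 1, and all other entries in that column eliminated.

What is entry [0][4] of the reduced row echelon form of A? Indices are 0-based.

M[0][4] = -19/3

pivot(0,0)=2: scale R0 → (1, 2, 1, 1/2, 2)
  clear (1,0): R1 −= (-2)R0 → (0, 1, 6, 0, 8)
  clear (3,0): R3 −= (-1)R0 → (0, -1, 3, 9/2, 4)
pivot(1,1)=1: scale R1 → (0, 1, 6, 0, 8)
  clear (0,1): R0 −= (2)R1 → (1, 0, -11, 1/2, -14)
  clear (3,1): R3 −= (-1)R1 → (0, 0, 9, 9/2, 12)
pivot(2,2)=4: scale R2 → (0, 0, 1, 0, 3/4)
  clear (0,2): R0 −= (-11)R2 → (1, 0, 0, 1/2, -23/4)
  clear (1,2): R1 −= (6)R2 → (0, 1, 0, 0, 7/2)
  clear (3,2): R3 −= (9)R2 → (0, 0, 0, 9/2, 21/4)
pivot(3,3)=9/2: scale R3 → (0, 0, 0, 1, 7/6)
  clear (0,3): R0 −= (1/2)R3 → (1, 0, 0, 0, -19/3)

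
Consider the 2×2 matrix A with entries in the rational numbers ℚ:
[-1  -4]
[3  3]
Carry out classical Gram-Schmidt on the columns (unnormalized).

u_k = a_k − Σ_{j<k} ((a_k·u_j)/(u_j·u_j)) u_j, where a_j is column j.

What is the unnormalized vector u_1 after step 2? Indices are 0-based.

u_1 = (-27/10, -9/10)

Step 1: u_0 = a_0 = (-1, 3).
Step 2: u_1 = a_1 − (13/10)·u_0 = (-27/10, -9/10).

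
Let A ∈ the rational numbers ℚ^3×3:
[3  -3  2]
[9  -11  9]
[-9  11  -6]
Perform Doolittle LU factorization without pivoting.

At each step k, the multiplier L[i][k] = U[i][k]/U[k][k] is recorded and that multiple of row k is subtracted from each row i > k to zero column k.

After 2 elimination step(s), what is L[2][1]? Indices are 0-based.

L[2][1] = -1

Step 1: pivot at (0,0) is 3.
  row1 ← row1 − (3)·row0  ⇒  L[1][0]=3, U row1=(0, -2, 3)
  row2 ← row2 − (-3)·row0  ⇒  L[2][0]=-3, U row2=(0, 2, 0)
Step 2: pivot at (1,1) is -2.
  row2 ← row2 − (-1)·row1  ⇒  L[2][1]=-1, U row2=(0, 0, 3)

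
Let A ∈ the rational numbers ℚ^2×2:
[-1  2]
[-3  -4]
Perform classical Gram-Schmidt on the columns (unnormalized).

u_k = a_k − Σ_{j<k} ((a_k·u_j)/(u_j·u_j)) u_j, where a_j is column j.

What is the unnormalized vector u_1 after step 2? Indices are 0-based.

u_1 = (3, -1)

Step 1: u_0 = a_0 = (-1, -3).
Step 2: u_1 = a_1 − (1)·u_0 = (3, -1).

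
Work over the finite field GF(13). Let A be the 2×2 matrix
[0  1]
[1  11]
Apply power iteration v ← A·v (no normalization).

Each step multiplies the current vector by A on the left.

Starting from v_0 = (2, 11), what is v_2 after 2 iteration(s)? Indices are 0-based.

v_2 = (6, 12)

v_0 = (2, 11).
v_1 = A·v_0 = (11, 6).
v_2 = A·v_1 = (6, 12).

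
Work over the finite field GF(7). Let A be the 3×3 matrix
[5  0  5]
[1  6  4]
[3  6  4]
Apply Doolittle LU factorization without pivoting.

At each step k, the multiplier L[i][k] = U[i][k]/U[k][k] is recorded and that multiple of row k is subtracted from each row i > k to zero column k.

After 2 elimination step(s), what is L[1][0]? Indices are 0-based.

L[1][0] = 3

Step 1: pivot at (0,0) is 5.
  row1 ← row1 − (3)·row0  ⇒  L[1][0]=3, U row1=(0, 6, 3)
  row2 ← row2 − (2)·row0  ⇒  L[2][0]=2, U row2=(0, 6, 1)
Step 2: pivot at (1,1) is 6.
  row2 ← row2 − (1)·row1  ⇒  L[2][1]=1, U row2=(0, 0, 5)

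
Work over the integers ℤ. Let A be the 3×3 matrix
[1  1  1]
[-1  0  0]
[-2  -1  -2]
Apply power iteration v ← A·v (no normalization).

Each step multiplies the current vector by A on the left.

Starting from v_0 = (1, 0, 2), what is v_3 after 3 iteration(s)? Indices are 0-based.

v_3 = (0, 4, -3)

v_0 = (1, 0, 2).
v_1 = A·v_0 = (3, -1, -6).
v_2 = A·v_1 = (-4, -3, 7).
v_3 = A·v_2 = (0, 4, -3).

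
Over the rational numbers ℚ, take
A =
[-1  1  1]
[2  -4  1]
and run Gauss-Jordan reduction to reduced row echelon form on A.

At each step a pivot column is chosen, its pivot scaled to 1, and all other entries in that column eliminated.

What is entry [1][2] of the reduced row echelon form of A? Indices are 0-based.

[1] R0 /= -1  ⇒  (1, -1, -1)
     R1 -= 2·R0  ⇒  (0, -2, 3)
[2] R1 /= -2  ⇒  (0, 1, -3/2)
     R0 -= -1·R1  ⇒  (1, 0, -5/2)

M[1][2] = -3/2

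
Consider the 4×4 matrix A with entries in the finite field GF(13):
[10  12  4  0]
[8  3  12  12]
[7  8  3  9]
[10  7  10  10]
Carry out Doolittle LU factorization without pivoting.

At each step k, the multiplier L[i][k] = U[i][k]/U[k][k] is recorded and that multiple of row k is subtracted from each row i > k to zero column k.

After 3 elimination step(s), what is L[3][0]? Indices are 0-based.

k=0: U[0][0]=10
  eliminate (1,0): mult=6, new row 1: (0, 9, 1, 12); set L[1][0]=6
  eliminate (2,0): mult=2, new row 2: (0, 10, 8, 9); set L[2][0]=2
  eliminate (3,0): mult=1, new row 3: (0, 8, 6, 10); set L[3][0]=1
k=1: U[1][1]=9
  eliminate (2,1): mult=4, new row 2: (0, 0, 4, 0); set L[2][1]=4
  eliminate (3,1): mult=11, new row 3: (0, 0, 8, 8); set L[3][1]=11
k=2: U[2][2]=4
  eliminate (3,2): mult=2, new row 3: (0, 0, 0, 8); set L[3][2]=2

L[3][0] = 1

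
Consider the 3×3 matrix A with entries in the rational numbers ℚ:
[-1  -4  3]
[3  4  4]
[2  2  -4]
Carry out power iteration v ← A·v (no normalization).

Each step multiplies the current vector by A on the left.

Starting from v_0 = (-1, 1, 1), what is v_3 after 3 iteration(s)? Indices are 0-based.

v_0 = (-1, 1, 1).
v_1 = A·v_0 = (0, 5, -4).
v_2 = A·v_1 = (-32, 4, 26).
v_3 = A·v_2 = (94, 24, -160).

v_3 = (94, 24, -160)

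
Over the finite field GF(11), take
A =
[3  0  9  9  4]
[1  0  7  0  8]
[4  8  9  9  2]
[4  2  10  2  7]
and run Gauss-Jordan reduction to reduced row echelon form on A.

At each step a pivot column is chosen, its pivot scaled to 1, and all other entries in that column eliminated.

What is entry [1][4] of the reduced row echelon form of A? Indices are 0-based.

M[1][4] = 8

[1] R0 /= 3  ⇒  (1, 0, 3, 3, 5)
     R1 -= 1·R0  ⇒  (0, 0, 4, 8, 3)
     R2 -= 4·R0  ⇒  (0, 8, 8, 8, 4)
     R3 -= 4·R0  ⇒  (0, 2, 9, 1, 9)
[2] R1 <-> R2
[2] R1 /= 8  ⇒  (0, 1, 1, 1, 6)
     R3 -= 2·R1  ⇒  (0, 0, 7, 10, 8)
[3] R2 /= 4  ⇒  (0, 0, 1, 2, 9)
     R0 -= 3·R2  ⇒  (1, 0, 0, 8, 0)
     R1 -= 1·R2  ⇒  (0, 1, 0, 10, 8)
     R3 -= 7·R2  ⇒  (0, 0, 0, 7, 0)
[4] R3 /= 7  ⇒  (0, 0, 0, 1, 0)
     R0 -= 8·R3  ⇒  (1, 0, 0, 0, 0)
     R1 -= 10·R3  ⇒  (0, 1, 0, 0, 8)
     R2 -= 2·R3  ⇒  (0, 0, 1, 0, 9)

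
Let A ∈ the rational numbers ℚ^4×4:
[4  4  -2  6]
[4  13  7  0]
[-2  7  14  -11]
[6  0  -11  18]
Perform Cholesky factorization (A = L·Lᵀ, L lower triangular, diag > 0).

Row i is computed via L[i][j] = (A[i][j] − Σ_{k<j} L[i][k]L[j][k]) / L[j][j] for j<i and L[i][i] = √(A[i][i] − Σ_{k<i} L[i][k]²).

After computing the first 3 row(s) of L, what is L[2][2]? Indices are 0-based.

Step 1: L[0][0] = √(4) = 2.
  L[1][0] = (4) / L[0][0] = 2.
Step 2: L[1][1] = √(9) = 3.
  L[2][0] = (-2) / L[0][0] = -1.
  L[2][1] = (9) / L[1][1] = 3.
Step 3: L[2][2] = √(4) = 2.

L[2][2] = 2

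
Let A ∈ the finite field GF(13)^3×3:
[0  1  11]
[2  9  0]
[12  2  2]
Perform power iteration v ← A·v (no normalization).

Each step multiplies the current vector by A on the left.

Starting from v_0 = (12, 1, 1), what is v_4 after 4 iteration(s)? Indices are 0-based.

v_4 = (11, 8, 8)

v_0 = (12, 1, 1).
v_1 = A·v_0 = (12, 7, 5).
v_2 = A·v_1 = (10, 9, 12).
v_3 = A·v_2 = (11, 10, 6).
v_4 = A·v_3 = (11, 8, 8).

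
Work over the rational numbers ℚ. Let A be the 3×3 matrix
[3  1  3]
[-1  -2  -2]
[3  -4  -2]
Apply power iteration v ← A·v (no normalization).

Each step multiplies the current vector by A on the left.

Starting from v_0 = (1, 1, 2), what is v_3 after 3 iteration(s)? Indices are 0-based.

v_0 = (1, 1, 2).
v_1 = A·v_0 = (10, -7, -5).
v_2 = A·v_1 = (8, 14, 68).
v_3 = A·v_2 = (242, -172, -168).

v_3 = (242, -172, -168)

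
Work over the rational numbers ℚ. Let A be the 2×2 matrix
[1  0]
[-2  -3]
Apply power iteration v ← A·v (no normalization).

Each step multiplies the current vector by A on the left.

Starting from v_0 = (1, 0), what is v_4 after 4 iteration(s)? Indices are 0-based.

v_4 = (1, 40)

v_0 = (1, 0).
v_1 = A·v_0 = (1, -2).
v_2 = A·v_1 = (1, 4).
v_3 = A·v_2 = (1, -14).
v_4 = A·v_3 = (1, 40).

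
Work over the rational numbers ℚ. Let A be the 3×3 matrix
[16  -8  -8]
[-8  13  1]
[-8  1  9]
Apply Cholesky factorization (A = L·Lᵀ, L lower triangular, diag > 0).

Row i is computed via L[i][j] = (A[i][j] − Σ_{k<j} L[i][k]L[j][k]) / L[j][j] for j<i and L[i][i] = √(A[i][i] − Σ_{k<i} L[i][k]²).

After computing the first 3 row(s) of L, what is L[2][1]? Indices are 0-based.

L[2][1] = -1

Step 1: L[0][0] = √(16) = 4.
  L[1][0] = (-8) / L[0][0] = -2.
Step 2: L[1][1] = √(9) = 3.
  L[2][0] = (-8) / L[0][0] = -2.
  L[2][1] = (-3) / L[1][1] = -1.
Step 3: L[2][2] = √(4) = 2.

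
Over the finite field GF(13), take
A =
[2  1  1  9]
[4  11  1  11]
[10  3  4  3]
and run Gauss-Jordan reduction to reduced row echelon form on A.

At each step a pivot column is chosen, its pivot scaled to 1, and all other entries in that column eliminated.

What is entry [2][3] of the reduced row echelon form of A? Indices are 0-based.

step 1: normalize row 0 (÷2) = (1, 7, 7, 11)
  row 1: subtract 4×row0 = (0, 9, 12, 6)
  row 2: subtract 10×row0 = (0, 11, 12, 10)
step 2: normalize row 1 (÷9) = (0, 1, 10, 5)
  row 0: subtract 7×row1 = (1, 0, 2, 2)
  row 2: subtract 11×row1 = (0, 0, 6, 7)
step 3: normalize row 2 (÷6) = (0, 0, 1, 12)
  row 0: subtract 2×row2 = (1, 0, 0, 4)
  row 1: subtract 10×row2 = (0, 1, 0, 2)

M[2][3] = 12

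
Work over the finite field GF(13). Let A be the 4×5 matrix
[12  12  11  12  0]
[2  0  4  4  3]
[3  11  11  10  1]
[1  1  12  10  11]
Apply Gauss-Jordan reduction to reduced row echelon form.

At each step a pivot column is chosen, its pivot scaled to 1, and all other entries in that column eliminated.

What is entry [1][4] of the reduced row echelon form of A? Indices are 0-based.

M[1][4] = 2

pivot(0,0)=12: scale R0 → (1, 1, 2, 1, 0)
  clear (1,0): R1 −= (2)R0 → (0, 11, 0, 2, 3)
  clear (2,0): R2 −= (3)R0 → (0, 8, 5, 7, 1)
  clear (3,0): R3 −= (1)R0 → (0, 0, 10, 9, 11)
pivot(1,1)=11: scale R1 → (0, 1, 0, 12, 5)
  clear (0,1): R0 −= (1)R1 → (1, 0, 2, 2, 8)
  clear (2,1): R2 −= (8)R1 → (0, 0, 5, 2, 0)
pivot(2,2)=5: scale R2 → (0, 0, 1, 3, 0)
  clear (0,2): R0 −= (2)R2 → (1, 0, 0, 9, 8)
  clear (3,2): R3 −= (10)R2 → (0, 0, 0, 5, 11)
pivot(3,3)=5: scale R3 → (0, 0, 0, 1, 10)
  clear (0,3): R0 −= (9)R3 → (1, 0, 0, 0, 9)
  clear (1,3): R1 −= (12)R3 → (0, 1, 0, 0, 2)
  clear (2,3): R2 −= (3)R3 → (0, 0, 1, 0, 9)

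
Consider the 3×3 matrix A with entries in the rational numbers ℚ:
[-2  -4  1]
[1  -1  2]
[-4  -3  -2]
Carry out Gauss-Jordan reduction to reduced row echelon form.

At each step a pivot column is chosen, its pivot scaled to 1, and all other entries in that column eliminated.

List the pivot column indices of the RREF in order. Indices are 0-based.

[1] R0 /= -2  ⇒  (1, 2, -1/2)
     R1 -= 1·R0  ⇒  (0, -3, 5/2)
     R2 -= -4·R0  ⇒  (0, 5, -4)
[2] R1 /= -3  ⇒  (0, 1, -5/6)
     R0 -= 2·R1  ⇒  (1, 0, 7/6)
     R2 -= 5·R1  ⇒  (0, 0, 1/6)
[3] R2 /= 1/6  ⇒  (0, 0, 1)
     R0 -= 7/6·R2  ⇒  (1, 0, 0)
     R1 -= -5/6·R2  ⇒  (0, 1, 0)

pivot columns: 0, 1, 2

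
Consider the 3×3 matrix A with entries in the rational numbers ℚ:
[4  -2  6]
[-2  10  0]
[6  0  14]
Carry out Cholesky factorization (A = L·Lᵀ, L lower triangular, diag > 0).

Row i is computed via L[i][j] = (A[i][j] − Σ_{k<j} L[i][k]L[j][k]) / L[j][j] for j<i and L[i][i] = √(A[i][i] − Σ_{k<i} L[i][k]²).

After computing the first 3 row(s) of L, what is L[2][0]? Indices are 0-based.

L[2][0] = 3

Step 1: L[0][0] = √(4) = 2.
  L[1][0] = (-2) / L[0][0] = -1.
Step 2: L[1][1] = √(9) = 3.
  L[2][0] = (6) / L[0][0] = 3.
  L[2][1] = (3) / L[1][1] = 1.
Step 3: L[2][2] = √(4) = 2.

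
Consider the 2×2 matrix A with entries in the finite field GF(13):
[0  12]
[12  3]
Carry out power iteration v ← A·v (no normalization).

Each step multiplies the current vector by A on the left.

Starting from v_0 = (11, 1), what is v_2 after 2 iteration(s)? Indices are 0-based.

v_2 = (8, 3)

v_0 = (11, 1).
v_1 = A·v_0 = (12, 5).
v_2 = A·v_1 = (8, 3).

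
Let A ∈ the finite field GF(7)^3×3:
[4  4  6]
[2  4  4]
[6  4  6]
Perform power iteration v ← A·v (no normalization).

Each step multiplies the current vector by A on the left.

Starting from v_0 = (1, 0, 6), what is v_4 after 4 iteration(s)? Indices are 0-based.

v_0 = (1, 0, 6).
v_1 = A·v_0 = (5, 5, 0).
v_2 = A·v_1 = (5, 2, 1).
v_3 = A·v_2 = (6, 1, 2).
v_4 = A·v_3 = (5, 3, 3).

v_4 = (5, 3, 3)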